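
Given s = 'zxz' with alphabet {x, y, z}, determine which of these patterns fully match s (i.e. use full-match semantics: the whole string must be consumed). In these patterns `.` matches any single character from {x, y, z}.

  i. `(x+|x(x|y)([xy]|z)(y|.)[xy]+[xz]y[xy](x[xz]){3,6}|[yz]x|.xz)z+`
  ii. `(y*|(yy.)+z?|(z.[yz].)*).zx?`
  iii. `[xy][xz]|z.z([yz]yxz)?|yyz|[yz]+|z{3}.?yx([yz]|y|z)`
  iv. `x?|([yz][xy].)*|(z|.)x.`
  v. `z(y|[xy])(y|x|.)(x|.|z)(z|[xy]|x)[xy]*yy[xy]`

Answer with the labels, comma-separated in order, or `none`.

i, iii, iv

i → match
ii → no match
iii → match
iv → match
v → no match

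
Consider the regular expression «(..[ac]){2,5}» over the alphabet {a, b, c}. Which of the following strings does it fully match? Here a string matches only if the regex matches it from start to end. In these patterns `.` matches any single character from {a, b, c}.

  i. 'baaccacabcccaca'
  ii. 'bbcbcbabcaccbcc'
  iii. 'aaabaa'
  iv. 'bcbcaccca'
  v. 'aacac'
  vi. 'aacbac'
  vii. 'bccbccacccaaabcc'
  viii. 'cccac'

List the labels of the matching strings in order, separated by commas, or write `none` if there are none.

iii, vi

i → no match
ii → no match
iii. 'aaabaa' → match
iv. 'bcbcaccca' → no match
v. 'aacac' → no match
vi. 'aacbac' → match
vii → no match
viii. 'cccac' → no match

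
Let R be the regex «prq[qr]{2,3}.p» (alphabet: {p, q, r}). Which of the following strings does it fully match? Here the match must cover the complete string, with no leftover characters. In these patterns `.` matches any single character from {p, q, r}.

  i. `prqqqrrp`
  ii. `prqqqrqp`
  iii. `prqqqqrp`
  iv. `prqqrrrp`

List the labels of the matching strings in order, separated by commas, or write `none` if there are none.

i → match
ii → match
iii → match
iv → match

i, ii, iii, iv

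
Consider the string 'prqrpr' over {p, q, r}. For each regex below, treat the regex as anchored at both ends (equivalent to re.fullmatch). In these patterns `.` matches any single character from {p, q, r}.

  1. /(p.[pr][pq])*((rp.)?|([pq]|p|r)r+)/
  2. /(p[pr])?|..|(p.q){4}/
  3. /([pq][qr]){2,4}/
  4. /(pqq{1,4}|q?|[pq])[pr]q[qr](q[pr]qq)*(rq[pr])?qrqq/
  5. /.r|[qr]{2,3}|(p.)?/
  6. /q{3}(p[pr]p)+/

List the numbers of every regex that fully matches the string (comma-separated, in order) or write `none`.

1 → no match
2 → no match
3 → match
4 → no match — must end with 'qrqq'
5 → no match
6 → no match — must start with 'q'

3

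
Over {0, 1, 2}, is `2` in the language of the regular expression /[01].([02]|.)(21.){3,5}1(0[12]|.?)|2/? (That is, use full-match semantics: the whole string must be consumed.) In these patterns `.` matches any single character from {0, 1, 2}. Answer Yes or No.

Yes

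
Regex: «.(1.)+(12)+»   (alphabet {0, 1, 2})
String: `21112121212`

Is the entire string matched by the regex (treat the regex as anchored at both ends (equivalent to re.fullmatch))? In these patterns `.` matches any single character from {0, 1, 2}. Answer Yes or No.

Yes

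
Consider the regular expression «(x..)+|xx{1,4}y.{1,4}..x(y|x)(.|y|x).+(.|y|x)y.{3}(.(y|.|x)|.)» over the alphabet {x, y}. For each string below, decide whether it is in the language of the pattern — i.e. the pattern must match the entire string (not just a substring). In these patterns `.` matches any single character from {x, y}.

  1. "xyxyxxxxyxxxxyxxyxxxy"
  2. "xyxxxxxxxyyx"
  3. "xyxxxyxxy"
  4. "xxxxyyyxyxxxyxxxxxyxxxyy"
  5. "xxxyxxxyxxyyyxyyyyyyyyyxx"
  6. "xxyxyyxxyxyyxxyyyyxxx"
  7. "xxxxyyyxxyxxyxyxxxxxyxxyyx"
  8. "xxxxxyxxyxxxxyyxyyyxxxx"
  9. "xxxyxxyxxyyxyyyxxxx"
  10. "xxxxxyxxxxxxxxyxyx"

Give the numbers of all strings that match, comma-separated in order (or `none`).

3, 4, 5, 6, 7, 8, 9, 10

1 → no match
2 → no match
3 → match
4 → match
5 → match
6 → match
7 → match
8 → match
9 → match
10 → match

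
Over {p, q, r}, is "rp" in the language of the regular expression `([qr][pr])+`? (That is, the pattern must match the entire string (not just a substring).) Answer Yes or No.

Yes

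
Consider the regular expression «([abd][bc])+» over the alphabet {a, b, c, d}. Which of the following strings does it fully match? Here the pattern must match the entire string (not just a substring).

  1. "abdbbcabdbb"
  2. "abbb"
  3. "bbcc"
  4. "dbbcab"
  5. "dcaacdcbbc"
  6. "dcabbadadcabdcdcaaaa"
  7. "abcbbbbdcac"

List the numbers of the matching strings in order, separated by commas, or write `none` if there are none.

2, 4

1 → no match
2 → match
3 → no match
4 → match
5 → no match
6 → no match
7 → no match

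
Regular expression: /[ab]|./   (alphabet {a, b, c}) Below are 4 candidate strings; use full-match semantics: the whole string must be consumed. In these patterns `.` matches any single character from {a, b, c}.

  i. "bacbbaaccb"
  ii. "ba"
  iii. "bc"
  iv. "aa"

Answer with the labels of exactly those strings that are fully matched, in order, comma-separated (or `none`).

none

i → no match
ii → no match
iii → no match
iv → no match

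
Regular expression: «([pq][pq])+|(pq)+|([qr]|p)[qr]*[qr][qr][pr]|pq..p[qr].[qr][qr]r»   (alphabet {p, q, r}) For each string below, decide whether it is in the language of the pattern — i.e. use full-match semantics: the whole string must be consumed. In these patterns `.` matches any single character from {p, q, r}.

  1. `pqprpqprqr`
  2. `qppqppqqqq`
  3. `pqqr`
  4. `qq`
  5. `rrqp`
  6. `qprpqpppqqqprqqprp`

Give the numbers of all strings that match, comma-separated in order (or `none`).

1, 2, 3, 4, 5

1 → match
2 → match
3 → match
4 → match
5 → match
6 → no match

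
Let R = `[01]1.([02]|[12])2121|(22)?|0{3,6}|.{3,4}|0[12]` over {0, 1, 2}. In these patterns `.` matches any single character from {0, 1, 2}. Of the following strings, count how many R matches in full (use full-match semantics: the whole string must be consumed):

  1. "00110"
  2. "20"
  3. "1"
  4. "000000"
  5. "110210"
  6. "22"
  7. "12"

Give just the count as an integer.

2

1 → no match
2 → no match
3 → no match
4 → match
5 → no match
6 → match
7 → no match
Total matched: 2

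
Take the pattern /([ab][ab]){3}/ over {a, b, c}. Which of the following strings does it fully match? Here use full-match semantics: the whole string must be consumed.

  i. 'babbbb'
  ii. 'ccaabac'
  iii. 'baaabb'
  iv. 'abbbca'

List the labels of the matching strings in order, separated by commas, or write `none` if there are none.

i → match
ii → no match
iii → match
iv → no match

i, iii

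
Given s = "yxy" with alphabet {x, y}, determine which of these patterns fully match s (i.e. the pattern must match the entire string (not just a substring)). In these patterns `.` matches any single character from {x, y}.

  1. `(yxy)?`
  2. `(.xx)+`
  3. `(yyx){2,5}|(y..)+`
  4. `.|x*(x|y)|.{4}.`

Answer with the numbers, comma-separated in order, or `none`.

1 → match
2 → no match — must end with "xx"
3 → match
4 → no match

1, 3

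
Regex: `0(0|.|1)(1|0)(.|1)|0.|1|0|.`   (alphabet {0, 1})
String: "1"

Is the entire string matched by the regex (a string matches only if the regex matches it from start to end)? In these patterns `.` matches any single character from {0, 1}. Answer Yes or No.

Yes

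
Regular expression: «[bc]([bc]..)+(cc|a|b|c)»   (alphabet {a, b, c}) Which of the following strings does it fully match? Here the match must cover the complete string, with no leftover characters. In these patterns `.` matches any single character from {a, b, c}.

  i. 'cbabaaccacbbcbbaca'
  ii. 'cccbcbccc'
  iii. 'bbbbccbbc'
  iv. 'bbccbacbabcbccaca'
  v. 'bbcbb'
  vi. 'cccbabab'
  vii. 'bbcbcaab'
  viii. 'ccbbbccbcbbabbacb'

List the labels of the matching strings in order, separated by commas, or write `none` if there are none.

i → no match
ii → match
iii → no match
iv → match
v → match
vi → no match
vii → match
viii → match

ii, iv, v, vii, viii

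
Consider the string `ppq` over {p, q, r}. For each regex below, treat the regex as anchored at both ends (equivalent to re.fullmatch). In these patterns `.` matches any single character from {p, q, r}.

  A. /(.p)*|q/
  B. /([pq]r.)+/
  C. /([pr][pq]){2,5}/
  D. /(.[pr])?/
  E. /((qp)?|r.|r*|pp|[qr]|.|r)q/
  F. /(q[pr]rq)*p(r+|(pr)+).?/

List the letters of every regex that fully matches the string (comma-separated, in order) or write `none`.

A → no match
B → no match
C → no match
D → no match
E → match
F → no match

E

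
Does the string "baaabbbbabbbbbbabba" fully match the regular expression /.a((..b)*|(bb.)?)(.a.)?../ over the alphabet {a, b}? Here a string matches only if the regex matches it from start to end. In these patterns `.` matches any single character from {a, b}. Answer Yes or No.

Yes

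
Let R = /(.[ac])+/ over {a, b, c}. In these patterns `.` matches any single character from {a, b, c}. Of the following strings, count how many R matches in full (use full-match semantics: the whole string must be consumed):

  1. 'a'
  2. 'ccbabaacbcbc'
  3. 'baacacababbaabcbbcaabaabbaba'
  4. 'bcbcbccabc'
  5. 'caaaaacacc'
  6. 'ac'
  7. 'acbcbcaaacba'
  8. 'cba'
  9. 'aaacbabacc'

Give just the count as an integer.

6

1 → no match
2 → match
3 → no match
4 → match
5 → match
6 → match
7 → match
8 → no match
9 → match
Total matched: 6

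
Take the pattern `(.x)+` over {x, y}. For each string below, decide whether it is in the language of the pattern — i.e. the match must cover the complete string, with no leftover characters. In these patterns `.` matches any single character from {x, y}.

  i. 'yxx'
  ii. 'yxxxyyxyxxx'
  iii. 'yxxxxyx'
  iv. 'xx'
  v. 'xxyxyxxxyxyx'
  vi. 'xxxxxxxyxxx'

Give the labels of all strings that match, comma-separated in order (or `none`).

iv, v

i → no match
ii → no match
iii → no match
iv → match
v → match
vi → no match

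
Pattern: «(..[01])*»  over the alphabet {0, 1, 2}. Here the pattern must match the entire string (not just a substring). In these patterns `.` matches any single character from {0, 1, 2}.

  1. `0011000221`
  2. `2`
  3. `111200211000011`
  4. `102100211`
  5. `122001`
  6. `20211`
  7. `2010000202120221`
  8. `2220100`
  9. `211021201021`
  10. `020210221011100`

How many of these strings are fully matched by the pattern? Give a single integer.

3

1 → no match
2 → no match
3 → match
4 → no match
5 → no match
6 → no match
7 → no match
8 → no match
9 → match
10 → match
Total matched: 3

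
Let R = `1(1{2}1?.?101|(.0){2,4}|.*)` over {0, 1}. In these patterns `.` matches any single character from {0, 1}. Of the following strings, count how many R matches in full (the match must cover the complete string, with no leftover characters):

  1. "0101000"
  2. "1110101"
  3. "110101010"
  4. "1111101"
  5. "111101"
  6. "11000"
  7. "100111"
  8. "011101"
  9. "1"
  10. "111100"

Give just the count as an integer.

1. "0101000" → no match — must start with "1"
2. "1110101" → match
3. "110101010" → match
4. "1111101" → match
5. "111101" → match
6. "11000" → match
7. "100111" → match
8. "011101" → no match — must start with "1"
9. "1" → match
10. "111100" → match
Total matched: 8

8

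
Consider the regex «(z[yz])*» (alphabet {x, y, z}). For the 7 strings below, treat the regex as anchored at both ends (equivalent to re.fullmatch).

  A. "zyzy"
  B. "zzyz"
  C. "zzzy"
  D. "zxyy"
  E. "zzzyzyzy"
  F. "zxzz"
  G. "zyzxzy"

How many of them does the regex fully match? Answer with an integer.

3

A. "zyzy" → match
B. "zzyz" → no match
C. "zzzy" → match
D. "zxyy" → no match
E. "zzzyzyzy" → match
F. "zxzz" → no match
G. "zyzxzy" → no match
Total matched: 3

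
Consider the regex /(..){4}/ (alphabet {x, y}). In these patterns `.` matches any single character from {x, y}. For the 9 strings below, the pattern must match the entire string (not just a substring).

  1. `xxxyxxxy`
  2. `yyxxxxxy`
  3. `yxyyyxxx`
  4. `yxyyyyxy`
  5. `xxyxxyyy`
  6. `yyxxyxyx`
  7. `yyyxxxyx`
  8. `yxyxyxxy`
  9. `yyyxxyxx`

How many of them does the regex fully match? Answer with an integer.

9

1 → match
2 → match
3 → match
4 → match
5 → match
6 → match
7 → match
8 → match
9 → match
Total matched: 9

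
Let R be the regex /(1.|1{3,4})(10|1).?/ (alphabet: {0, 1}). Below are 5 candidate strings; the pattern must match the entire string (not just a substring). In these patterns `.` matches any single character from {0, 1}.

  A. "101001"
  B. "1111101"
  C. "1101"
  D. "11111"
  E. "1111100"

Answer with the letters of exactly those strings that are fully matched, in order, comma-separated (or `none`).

B, D, E

A → no match
B → match
C → no match
D → match
E → match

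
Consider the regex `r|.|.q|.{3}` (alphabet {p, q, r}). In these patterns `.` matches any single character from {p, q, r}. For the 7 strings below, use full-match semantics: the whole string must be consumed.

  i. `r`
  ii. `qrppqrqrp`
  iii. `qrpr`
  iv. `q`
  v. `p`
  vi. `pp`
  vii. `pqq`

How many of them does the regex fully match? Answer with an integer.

i → match
ii → no match
iii → no match
iv → match
v → match
vi → no match
vii → match
Total matched: 4

4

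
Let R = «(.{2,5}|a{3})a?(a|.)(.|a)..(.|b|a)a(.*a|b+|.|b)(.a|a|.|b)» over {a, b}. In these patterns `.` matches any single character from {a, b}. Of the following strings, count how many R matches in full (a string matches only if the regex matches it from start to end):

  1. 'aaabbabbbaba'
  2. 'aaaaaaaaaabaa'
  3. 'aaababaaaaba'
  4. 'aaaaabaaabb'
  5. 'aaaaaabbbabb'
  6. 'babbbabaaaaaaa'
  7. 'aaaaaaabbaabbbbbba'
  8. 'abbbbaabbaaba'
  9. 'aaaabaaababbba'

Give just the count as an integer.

1 → match
2 → match
3 → match
4 → match
5 → match
6 → match
7 → match
8 → match
9 → match
Total matched: 9

9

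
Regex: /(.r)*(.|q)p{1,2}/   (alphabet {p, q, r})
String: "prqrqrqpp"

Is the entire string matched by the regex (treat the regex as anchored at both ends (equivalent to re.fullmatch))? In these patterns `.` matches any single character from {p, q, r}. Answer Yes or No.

Yes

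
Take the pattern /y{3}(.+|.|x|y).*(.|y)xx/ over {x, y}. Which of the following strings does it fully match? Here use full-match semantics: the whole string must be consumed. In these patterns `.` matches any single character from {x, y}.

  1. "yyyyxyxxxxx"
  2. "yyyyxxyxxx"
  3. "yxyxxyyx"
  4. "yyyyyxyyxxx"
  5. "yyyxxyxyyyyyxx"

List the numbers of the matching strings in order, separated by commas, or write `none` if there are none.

1. "yyyyxyxxxxx" → match
2. "yyyyxxyxxx" → match
3. "yxyxxyyx" → no match — must end with "xx"
4. "yyyyyxyyxxx" → match
5 → match

1, 2, 4, 5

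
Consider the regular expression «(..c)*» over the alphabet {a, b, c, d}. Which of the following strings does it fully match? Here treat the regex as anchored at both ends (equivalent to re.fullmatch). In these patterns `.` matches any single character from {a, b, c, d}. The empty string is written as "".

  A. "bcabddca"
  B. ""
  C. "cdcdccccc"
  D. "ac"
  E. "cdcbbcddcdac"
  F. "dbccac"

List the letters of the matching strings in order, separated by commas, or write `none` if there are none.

A → no match
B → match
C → match
D → no match
E → match
F → match

B, C, E, F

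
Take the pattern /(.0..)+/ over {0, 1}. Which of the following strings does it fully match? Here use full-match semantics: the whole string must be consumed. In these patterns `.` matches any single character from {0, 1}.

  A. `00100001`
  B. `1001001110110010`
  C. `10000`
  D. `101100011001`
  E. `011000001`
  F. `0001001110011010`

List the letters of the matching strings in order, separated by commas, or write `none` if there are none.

A, B, D, F

A → match
B → match
C → no match
D → match
E → no match
F → match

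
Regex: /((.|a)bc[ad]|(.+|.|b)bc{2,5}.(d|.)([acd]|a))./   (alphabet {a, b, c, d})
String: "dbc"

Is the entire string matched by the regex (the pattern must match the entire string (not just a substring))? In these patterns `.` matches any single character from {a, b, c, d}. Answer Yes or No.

No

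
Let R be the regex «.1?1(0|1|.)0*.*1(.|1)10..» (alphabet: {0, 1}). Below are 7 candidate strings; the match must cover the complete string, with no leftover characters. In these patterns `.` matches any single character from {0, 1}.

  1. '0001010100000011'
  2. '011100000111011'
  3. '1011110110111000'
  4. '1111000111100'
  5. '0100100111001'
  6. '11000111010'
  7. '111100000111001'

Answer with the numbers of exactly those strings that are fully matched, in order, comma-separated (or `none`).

2, 5, 6, 7

1 → no match
2 → match
3 → no match
4 → no match
5 → match
6. '11000111010' → match
7 → match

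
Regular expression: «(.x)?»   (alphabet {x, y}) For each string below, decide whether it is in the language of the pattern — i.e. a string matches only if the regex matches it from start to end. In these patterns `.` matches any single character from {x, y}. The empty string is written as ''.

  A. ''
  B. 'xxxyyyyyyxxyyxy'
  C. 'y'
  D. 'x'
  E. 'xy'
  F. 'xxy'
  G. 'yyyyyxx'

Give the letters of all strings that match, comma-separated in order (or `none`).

A → match
B → no match
C → no match
D → no match
E → no match
F → no match
G → no match

A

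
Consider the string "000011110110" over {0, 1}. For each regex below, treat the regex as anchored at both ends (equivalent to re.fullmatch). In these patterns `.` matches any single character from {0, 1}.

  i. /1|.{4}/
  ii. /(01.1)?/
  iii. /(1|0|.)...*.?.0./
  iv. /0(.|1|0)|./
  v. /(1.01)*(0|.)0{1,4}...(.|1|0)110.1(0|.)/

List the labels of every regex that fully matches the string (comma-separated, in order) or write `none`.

i → no match
ii → no match
iii → no match
iv → no match
v → match

v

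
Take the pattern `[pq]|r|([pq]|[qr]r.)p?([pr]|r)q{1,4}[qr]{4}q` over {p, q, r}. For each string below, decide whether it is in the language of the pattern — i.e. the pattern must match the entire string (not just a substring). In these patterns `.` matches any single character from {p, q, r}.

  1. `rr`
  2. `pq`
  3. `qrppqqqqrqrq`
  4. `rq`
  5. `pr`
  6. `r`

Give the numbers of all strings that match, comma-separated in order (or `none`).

3, 6

1. `rr` → no match
2. `pq` → no match
3. `qrppqqqqrqrq` → match
4. `rq` → no match
5. `pr` → no match
6. `r` → match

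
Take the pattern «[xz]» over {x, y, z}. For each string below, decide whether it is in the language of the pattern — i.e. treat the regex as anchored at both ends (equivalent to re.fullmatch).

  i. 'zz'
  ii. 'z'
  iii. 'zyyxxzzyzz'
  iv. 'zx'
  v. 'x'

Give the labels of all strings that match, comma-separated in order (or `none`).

i. 'zz' → no match
ii. 'z' → match
iii. 'zyyxxzzyzz' → no match
iv. 'zx' → no match
v. 'x' → match

ii, v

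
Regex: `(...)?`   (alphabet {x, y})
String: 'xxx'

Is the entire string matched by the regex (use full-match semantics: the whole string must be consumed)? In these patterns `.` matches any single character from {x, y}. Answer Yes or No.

Yes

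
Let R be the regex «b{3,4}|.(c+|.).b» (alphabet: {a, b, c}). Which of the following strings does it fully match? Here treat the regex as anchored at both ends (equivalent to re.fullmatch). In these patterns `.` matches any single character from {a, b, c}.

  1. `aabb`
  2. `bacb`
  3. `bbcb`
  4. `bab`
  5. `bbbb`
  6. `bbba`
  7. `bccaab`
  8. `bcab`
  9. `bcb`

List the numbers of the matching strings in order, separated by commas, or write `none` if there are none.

1 → match
2 → match
3 → match
4 → no match
5 → match
6 → no match — must end with `b`
7 → no match
8 → match
9 → no match

1, 2, 3, 5, 8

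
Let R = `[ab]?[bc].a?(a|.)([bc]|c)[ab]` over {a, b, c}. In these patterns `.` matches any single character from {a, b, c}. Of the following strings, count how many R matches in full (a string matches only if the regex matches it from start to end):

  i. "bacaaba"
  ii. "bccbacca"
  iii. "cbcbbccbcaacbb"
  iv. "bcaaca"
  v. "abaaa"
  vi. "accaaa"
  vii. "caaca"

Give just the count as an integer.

2

i. "bacaaba" → no match
ii. "bccbacca" → no match
iii → no match
iv. "bcaaca" → match
v. "abaaa" → no match
vi. "accaaa" → no match
vii. "caaca" → match
Total matched: 2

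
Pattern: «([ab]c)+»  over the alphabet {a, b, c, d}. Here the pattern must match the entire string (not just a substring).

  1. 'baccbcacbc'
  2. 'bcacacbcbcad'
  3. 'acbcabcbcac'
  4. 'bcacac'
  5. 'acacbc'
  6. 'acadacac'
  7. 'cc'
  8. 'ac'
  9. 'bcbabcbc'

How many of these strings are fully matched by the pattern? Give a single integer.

3

1 → no match
2 → no match — must end with 'c'
3 → no match
4 → match
5 → match
6 → no match
7 → no match
8 → match
9 → no match
Total matched: 3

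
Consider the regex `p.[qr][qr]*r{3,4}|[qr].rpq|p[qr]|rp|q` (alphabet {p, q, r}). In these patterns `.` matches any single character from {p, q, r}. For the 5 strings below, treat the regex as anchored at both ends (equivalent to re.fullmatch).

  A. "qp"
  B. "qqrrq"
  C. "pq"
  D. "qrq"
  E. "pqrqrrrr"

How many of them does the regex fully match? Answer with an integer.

2

A → no match
B → no match
C → match
D → no match
E → match
Total matched: 2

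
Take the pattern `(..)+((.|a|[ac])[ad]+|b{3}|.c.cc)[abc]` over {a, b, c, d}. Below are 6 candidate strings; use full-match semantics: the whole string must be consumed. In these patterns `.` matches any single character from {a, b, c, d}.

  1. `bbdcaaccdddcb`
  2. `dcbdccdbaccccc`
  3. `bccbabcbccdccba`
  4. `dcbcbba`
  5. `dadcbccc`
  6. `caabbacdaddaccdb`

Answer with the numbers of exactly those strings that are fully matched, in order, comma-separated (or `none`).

1 → no match
2 → match
3 → no match
4. `dcbcbba` → no match
5. `dadcbccc` → match
6 → no match

2, 5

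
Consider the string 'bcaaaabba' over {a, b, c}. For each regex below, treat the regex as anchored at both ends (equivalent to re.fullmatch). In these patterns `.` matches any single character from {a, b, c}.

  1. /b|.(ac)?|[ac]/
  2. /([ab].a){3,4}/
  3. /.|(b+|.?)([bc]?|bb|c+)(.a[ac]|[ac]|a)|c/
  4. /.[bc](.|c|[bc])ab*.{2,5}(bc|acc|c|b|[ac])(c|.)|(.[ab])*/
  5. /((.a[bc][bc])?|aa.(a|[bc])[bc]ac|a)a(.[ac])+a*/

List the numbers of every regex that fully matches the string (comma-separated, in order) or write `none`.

1 → no match
2 → match
3 → no match
4 → match
5 → no match

2, 4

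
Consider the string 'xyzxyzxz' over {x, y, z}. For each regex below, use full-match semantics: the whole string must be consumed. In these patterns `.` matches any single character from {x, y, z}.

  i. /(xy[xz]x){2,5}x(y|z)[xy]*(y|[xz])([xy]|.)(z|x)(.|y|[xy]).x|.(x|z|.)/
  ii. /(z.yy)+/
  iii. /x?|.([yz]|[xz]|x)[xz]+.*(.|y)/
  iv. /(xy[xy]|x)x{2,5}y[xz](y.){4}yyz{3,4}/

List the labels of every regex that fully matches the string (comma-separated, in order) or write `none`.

i → no match
ii → no match — must start with 'z'
iii → match
iv → no match

iii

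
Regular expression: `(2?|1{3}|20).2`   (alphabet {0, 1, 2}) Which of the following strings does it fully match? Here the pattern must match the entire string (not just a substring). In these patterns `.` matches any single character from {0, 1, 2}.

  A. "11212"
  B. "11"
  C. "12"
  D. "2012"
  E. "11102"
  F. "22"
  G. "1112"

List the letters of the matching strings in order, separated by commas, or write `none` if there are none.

C, D, E, F

A. "11212" → no match
B. "11" → no match — must end with "2"
C. "12" → match
D. "2012" → match
E. "11102" → match
F. "22" → match
G. "1112" → no match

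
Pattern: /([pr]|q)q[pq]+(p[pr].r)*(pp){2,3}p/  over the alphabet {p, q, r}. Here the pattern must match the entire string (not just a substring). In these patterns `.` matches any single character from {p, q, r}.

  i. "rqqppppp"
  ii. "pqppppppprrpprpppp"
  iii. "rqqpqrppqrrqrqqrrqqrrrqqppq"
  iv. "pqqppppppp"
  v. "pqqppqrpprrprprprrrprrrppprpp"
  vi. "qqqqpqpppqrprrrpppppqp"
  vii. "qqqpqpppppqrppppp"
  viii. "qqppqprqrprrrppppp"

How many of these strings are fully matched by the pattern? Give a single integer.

4

i → match
ii → no match
iii → no match — must end with "ppp"
iv → match
v → no match — must end with "ppp"
vi → no match — must end with "ppp"
vii → match
viii → match
Total matched: 4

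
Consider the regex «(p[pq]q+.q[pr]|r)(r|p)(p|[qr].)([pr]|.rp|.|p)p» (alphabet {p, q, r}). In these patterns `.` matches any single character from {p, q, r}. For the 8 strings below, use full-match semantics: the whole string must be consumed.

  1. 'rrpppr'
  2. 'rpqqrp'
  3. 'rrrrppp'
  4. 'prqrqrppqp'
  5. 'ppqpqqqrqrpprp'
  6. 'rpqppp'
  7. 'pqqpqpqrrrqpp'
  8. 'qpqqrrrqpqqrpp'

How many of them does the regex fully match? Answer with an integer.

1 → no match — must end with 'p'
2 → match
3 → no match
4 → no match
5 → no match
6 → match
7 → no match
8 → no match
Total matched: 2

2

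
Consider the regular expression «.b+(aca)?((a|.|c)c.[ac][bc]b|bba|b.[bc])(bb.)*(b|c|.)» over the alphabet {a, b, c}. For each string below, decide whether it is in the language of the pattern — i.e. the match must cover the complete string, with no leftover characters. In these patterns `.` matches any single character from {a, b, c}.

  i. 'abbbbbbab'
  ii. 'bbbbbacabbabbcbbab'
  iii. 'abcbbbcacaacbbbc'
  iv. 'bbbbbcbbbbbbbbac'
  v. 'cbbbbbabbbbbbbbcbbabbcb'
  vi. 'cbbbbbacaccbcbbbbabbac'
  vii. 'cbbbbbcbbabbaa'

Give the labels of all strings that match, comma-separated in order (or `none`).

i → match
ii → match
iii → no match
iv → match
v → match
vi → match
vii → match

i, ii, iv, v, vi, vii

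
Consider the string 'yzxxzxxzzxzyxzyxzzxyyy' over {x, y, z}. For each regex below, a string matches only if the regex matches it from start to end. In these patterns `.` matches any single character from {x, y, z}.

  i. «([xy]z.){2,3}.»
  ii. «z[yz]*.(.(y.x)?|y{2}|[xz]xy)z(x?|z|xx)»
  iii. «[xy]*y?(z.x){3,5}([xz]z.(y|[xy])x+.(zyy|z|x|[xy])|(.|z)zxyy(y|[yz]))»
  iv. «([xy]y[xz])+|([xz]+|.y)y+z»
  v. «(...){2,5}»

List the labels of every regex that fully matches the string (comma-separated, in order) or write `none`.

iii

i → no match
ii → no match — must start with 'z'
iii → match
iv → no match
v → no match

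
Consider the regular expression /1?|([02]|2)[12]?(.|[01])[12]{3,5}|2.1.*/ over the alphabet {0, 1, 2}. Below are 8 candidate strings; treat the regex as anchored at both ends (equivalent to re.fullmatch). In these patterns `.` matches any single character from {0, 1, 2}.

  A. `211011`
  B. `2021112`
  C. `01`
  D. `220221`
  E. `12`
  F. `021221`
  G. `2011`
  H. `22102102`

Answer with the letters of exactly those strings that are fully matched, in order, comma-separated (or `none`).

A, B, D, F, G, H

A → match
B → match
C → no match
D → match
E → no match
F → match
G → match
H → match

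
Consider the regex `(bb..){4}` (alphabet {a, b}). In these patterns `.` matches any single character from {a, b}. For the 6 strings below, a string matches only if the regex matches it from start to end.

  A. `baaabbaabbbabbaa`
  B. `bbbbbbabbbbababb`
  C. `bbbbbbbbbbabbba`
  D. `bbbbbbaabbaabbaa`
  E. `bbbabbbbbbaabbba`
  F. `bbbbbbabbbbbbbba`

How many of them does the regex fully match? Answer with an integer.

A → no match — must start with `bb`
B → no match
C → no match
D → match
E → match
F → match
Total matched: 3

3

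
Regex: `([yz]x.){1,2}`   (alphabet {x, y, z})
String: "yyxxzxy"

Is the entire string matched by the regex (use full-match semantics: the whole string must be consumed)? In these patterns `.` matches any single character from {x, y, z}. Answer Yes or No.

No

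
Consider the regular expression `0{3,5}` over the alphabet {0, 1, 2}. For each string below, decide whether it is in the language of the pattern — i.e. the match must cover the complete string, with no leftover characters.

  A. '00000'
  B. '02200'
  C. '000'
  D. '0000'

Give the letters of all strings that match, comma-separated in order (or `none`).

A, C, D

A. '00000' → match
B. '02200' → no match
C. '000' → match
D. '0000' → match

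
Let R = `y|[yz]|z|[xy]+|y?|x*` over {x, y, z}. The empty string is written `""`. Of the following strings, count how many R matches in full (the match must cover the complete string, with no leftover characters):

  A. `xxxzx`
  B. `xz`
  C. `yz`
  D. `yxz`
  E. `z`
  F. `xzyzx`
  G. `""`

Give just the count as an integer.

2

A. `xxxzx` → no match
B. `xz` → no match
C. `yz` → no match
D. `yxz` → no match
E. `z` → match
F. `xzyzx` → no match
G. `""` → match
Total matched: 2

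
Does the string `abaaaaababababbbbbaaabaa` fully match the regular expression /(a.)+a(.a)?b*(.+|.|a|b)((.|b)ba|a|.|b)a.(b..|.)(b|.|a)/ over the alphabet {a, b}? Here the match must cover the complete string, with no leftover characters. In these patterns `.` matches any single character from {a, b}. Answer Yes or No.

Yes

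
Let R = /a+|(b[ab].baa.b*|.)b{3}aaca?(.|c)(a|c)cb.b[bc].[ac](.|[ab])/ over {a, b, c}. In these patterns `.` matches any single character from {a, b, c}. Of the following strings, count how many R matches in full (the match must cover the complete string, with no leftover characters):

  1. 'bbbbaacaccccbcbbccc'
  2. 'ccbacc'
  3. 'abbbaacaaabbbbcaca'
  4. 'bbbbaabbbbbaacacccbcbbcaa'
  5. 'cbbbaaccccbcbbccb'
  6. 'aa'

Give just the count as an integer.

3

1 → no match
2 → no match
3 → no match
4 → match
5 → match
6 → match
Total matched: 3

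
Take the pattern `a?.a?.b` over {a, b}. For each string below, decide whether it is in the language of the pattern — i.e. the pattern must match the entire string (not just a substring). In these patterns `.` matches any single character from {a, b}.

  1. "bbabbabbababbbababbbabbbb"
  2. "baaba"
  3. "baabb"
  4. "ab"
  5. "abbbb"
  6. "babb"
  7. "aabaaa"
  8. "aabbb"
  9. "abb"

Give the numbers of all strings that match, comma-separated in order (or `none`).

6, 9

1 → no match
2. "baaba" → no match — must end with "b"
3. "baabb" → no match
4. "ab" → no match
5. "abbbb" → no match
6. "babb" → match
7. "aabaaa" → no match — must end with "b"
8. "aabbb" → no match
9. "abb" → match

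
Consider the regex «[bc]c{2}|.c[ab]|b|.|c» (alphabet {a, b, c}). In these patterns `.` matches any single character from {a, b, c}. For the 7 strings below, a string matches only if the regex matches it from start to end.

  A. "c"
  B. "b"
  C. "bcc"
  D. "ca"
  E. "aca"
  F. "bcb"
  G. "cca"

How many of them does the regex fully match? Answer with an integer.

A. "c" → match
B. "b" → match
C. "bcc" → match
D. "ca" → no match
E. "aca" → match
F. "bcb" → match
G. "cca" → match
Total matched: 6

6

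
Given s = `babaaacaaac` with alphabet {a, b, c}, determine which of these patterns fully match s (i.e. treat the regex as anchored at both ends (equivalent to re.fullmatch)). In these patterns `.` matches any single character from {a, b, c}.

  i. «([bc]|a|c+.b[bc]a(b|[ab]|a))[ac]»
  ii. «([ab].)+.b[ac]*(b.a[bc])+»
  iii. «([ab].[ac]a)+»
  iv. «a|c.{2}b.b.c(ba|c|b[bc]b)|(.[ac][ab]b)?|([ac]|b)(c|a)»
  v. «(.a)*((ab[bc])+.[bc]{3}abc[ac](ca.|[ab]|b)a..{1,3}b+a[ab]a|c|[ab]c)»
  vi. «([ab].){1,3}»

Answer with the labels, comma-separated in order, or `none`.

v

i → no match
ii → no match
iii → no match — must end with `a`
iv → no match
v → match
vi → no match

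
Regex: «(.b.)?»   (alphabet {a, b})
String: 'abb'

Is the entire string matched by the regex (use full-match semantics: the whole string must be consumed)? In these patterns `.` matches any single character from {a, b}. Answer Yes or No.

Yes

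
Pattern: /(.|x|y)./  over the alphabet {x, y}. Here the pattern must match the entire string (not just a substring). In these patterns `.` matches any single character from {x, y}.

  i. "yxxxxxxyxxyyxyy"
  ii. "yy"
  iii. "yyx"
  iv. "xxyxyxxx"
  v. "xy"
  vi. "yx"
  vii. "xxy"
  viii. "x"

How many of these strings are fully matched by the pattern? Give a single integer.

i → no match
ii → match
iii → no match
iv → no match
v → match
vi → match
vii → no match
viii → no match
Total matched: 3

3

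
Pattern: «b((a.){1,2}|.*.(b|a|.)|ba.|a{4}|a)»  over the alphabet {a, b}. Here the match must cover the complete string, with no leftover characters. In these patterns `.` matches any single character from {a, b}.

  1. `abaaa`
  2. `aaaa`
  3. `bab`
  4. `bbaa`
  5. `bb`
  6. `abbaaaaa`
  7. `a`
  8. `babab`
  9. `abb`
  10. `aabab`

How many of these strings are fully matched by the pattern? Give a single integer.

1 → no match — must start with `b`
2 → no match — must start with `b`
3 → match
4 → match
5 → no match
6 → no match — must start with `b`
7 → no match — must start with `b`
8 → match
9 → no match — must start with `b`
10 → no match — must start with `b`
Total matched: 3

3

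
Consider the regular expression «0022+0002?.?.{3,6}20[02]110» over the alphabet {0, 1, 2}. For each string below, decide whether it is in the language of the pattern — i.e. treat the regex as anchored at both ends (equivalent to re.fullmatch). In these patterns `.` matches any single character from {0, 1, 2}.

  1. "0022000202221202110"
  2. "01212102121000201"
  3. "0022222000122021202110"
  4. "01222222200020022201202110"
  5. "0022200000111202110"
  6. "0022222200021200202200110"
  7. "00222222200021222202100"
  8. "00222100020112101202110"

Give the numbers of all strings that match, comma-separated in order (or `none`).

1 → match
2 → no match — must start with "0022"
3 → match
4 → no match — must start with "0022"
5 → match
6 → match
7 → no match — must end with "110"
8 → no match

1, 3, 5, 6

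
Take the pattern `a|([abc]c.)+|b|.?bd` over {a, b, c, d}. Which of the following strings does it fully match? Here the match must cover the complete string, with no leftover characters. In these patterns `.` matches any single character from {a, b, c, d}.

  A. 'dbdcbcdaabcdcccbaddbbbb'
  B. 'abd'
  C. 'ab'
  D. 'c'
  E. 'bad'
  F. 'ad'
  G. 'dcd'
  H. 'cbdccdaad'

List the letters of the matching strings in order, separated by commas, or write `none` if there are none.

A → no match
B → match
C → no match
D → no match
E → no match
F → no match
G → no match
H → no match

B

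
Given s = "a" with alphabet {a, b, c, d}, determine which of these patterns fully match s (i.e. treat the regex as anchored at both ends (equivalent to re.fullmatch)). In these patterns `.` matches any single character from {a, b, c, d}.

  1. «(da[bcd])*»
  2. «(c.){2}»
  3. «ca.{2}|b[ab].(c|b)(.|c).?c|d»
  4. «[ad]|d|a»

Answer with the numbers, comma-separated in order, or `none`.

4

1 → no match
2 → no match — must start with "c"
3 → no match
4 → match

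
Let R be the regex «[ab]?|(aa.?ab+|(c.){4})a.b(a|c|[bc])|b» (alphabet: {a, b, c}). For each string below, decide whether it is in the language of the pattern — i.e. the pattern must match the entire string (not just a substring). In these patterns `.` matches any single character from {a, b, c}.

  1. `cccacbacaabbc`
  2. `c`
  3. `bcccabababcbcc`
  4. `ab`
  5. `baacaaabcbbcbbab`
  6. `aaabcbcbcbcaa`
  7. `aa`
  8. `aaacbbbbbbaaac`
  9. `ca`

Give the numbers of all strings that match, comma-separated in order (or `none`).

none

1 → no match
2 → no match
3 → no match
4 → no match
5 → no match
6 → no match
7 → no match
8 → no match
9 → no match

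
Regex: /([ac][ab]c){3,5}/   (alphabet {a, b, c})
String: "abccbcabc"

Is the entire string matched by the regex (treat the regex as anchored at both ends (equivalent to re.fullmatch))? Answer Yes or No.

Yes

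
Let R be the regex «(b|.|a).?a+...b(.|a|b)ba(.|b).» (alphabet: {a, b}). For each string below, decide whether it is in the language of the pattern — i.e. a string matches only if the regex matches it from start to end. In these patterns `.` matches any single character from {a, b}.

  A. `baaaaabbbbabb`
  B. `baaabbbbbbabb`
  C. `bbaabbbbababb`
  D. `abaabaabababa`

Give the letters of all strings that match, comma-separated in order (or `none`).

A → match
B → match
C → match
D → match

A, B, C, D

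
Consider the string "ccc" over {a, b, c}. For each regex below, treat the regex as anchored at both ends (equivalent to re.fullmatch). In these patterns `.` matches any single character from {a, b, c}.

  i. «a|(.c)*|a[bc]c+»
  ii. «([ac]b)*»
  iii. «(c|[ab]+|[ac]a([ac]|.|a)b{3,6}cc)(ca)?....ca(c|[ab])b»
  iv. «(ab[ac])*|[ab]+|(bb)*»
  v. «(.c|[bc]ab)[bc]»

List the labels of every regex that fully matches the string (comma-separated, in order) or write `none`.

v

i → no match
ii → no match
iii → no match — must end with "b"
iv → no match
v → match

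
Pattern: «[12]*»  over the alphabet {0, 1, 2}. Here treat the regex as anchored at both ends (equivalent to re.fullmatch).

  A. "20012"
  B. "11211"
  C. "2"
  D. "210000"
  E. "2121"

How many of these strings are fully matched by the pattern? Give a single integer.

A → no match
B → match
C → match
D → no match
E → match
Total matched: 3

3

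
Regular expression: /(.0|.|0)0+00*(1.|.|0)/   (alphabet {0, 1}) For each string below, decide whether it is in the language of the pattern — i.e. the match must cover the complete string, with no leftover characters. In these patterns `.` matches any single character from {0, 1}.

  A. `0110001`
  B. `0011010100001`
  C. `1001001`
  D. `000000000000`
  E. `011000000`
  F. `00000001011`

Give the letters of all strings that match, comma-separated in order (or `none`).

A → no match
B → no match
C → no match
D → match
E → no match
F → no match

D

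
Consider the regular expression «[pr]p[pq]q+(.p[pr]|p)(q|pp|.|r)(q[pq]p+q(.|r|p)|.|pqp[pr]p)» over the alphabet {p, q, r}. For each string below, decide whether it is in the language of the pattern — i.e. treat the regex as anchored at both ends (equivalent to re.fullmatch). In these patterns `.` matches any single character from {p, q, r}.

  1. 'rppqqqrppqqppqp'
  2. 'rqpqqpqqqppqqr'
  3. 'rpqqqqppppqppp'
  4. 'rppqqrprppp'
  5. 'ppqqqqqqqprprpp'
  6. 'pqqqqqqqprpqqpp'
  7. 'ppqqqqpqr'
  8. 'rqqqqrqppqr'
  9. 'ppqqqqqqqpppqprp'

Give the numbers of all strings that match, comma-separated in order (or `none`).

1, 3, 4, 7, 9

1 → match
2 → no match
3 → match
4 → match
5 → no match
6 → no match
7 → match
8 → no match
9 → match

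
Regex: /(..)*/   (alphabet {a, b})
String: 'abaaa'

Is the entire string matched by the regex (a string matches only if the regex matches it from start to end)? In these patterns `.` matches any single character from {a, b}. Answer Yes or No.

No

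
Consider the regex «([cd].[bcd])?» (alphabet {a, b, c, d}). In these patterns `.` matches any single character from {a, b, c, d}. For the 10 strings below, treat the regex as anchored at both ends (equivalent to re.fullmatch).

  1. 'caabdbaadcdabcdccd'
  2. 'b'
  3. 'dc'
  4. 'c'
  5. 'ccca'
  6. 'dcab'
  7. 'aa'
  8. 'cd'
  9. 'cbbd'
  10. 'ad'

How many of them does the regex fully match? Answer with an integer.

0

1 → no match
2 → no match
3 → no match
4 → no match
5 → no match
6 → no match
7 → no match
8 → no match
9 → no match
10 → no match
Total matched: 0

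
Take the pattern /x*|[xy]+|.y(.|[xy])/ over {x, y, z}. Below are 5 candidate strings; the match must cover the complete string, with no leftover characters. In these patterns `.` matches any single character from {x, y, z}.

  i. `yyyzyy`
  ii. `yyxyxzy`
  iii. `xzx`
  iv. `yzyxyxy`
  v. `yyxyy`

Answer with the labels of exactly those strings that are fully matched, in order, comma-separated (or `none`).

v

i → no match
ii → no match
iii → no match
iv → no match
v → match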